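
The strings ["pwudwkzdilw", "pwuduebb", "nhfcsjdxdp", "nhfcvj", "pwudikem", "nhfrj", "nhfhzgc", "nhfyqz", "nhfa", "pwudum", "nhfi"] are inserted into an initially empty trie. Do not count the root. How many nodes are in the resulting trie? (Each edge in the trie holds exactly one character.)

For each word, the new-node count is its length minus the longest prefix already in the trie:
  "pwudwkzdilw" → 11 new (p, w, u, d, w, k, z, d, i, l, w)
  "pwuduebb" → prefix "pwud" already present; 4 new (u, e, b, b)
  "nhfcsjdxdp" → 10 new (n, h, f, c, s, j, d, x, d, p)
  "nhfcvj" → prefix "nhfc" already present; 2 new (v, j)
  "pwudikem" → prefix "pwud" already present; 4 new (i, k, e, m)
  "nhfrj" → prefix "nhf" already present; 2 new (r, j)
  "nhfhzgc" → prefix "nhf" already present; 4 new (h, z, g, c)
  "nhfyqz" → prefix "nhf" already present; 3 new (y, q, z)
  "nhfa" → prefix "nhf" already present; 1 new (a)
  "pwudum" → prefix "pwudu" already present; 1 new (m)
  "nhfi" → prefix "nhf" already present; 1 new (i)
Total nodes = 11 + 4 + 10 + 2 + 4 + 2 + 4 + 3 + 1 + 1 + 1 = 43

43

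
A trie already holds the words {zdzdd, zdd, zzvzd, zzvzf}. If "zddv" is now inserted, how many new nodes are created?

1

The longest prefix of "zddv" already in the trie is "zdd" (length 3).
New nodes needed: |"zddv"| − 3 = 4 − 3 = 1.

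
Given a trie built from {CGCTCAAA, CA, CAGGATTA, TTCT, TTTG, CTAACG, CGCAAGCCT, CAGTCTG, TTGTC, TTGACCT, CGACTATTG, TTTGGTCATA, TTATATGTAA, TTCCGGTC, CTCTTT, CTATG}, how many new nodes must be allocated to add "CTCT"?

"CTCT" is already a full path in the trie; only an end-marker is added.
No new nodes are needed: 0.

0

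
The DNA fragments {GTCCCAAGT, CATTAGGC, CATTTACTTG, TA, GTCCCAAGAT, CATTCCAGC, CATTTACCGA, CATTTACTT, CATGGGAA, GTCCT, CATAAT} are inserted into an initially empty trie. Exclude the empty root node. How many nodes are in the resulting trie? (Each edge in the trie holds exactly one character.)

Trace insertions, counting only characters that open a new branch:
  "GTCCCAAGT" → 9 new (G, T, C, C, C, A, A, G, T)
  "CATTAGGC" → 8 new (C, A, T, T, A, G, G, C)
  "CATTTACTTG" → prefix "CATT" already present; 6 new (T, A, C, T, T, G)
  "TA" → 2 new (T, A)
  "GTCCCAAGAT" → prefix "GTCCCAAG" already present; 2 new (A, T)
  "CATTCCAGC" → prefix "CATT" already present; 5 new (C, C, A, G, C)
  "CATTTACCGA" → prefix "CATTTAC" already present; 3 new (C, G, A)
  "CATTTACTT" → prefix "CATTTACTT" already present; 0 new (none)
  "CATGGGAA" → prefix "CAT" already present; 5 new (G, G, G, A, A)
  "GTCCT" → prefix "GTCC" already present; 1 new (T)
  "CATAAT" → prefix "CAT" already present; 3 new (A, A, T)
Total nodes = 9 + 8 + 6 + 2 + 2 + 5 + 3 + 0 + 5 + 1 + 3 = 44

44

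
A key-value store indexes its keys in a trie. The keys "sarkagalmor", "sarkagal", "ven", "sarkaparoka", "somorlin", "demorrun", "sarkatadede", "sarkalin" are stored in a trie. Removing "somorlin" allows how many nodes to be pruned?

After clearing the end-marker at "somorlin", prune upward until reaching a node still needed by another word.
The suffix "omorlin" (7 nodes) is used only by "somorlin"; the node for "s" still has the child "a", so pruning stops there.
Nodes removed: 7

7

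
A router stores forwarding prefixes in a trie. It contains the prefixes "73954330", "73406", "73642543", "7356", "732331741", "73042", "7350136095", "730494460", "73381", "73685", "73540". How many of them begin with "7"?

Traverse to the node for "7", then collect every word in that subtree.
Matches: "73042", "730494460", "732331741", "73381", "73406", "7350136095", "73540", "7356", "73642543", "73685", "73954330"
Count: 11

11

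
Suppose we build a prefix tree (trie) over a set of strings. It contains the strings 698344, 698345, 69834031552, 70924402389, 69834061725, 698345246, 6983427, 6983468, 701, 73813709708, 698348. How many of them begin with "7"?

3

Filter for entries beginning with "7":
Matches: "701", "70924402389", "73813709708"
Count: 3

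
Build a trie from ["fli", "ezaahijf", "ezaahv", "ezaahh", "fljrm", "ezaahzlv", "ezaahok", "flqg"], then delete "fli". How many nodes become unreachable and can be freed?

1

Walk "fli" from the leaf back toward the root, removing each node that no remaining word uses.
The suffix "i" (1 node) is used only by "fli"; the node for "fl" still has the child "j", so pruning stops there.
Nodes removed: 1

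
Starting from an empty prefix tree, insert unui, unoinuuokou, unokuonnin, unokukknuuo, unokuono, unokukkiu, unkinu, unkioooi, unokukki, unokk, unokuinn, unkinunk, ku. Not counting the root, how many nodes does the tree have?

Insert word by word; a character creates a node only if that edge doesn't already exist:
  "unui" → 4 new (u, n, u, i)
  "unoinuuokou" → prefix "un" already present; 9 new (o, i, n, u, u, o, k, o, u)
  "unokuonnin" → prefix "uno" already present; 7 new (k, u, o, n, n, i, n)
  "unokukknuuo" → prefix "unoku" already present; 6 new (k, k, n, u, u, o)
  "unokuono" → prefix "unokuon" already present; 1 new (o)
  "unokukkiu" → prefix "unokukk" already present; 2 new (i, u)
  "unkinu" → prefix "un" already present; 4 new (k, i, n, u)
  "unkioooi" → prefix "unki" already present; 4 new (o, o, o, i)
  "unokukki" → prefix "unokukki" already present; 0 new (none)
  "unokk" → prefix "unok" already present; 1 new (k)
  "unokuinn" → prefix "unoku" already present; 3 new (i, n, n)
  "unkinunk" → prefix "unkinu" already present; 2 new (n, k)
  "ku" → 2 new (k, u)
Total nodes = 4 + 9 + 7 + 6 + 1 + 2 + 4 + 4 + 0 + 1 + 3 + 2 + 2 = 45

45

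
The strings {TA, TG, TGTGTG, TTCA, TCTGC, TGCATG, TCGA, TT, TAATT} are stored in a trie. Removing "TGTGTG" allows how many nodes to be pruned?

4

After clearing the end-marker at "TGTGTG", prune upward until reaching a node still needed by another word.
The suffix "TGTG" (4 nodes) is used only by "TGTGTG"; the node for "TG" still has the child "C", so pruning stops there.
Nodes removed: 4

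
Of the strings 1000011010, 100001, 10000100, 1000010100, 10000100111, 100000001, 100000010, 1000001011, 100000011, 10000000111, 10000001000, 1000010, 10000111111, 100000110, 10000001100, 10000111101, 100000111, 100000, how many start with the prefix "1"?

18

Walk to "1"; the words in its subtree are exactly those with that prefix.
Matches: "100000", "100000001", "10000000111", "100000010", "10000001000", "100000011", "10000001100", "1000001011", "100000110", "100000111", "100001", "1000010", "10000100", "10000100111", "1000010100", "1000011010", "10000111101", "10000111111"
Count: 18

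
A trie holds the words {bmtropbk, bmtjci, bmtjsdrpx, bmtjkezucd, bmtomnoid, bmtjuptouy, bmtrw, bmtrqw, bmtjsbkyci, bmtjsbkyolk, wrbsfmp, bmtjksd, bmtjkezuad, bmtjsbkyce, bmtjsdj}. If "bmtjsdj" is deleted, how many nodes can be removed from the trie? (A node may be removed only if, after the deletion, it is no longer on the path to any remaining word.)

1

A node on "bmtjsdj"'s path can go only if nothing else ends at it or branches off below it.
The suffix "j" (1 node) is used only by "bmtjsdj"; the node for "bmtjsd" still has the child "r", so pruning stops there.
Nodes removed: 1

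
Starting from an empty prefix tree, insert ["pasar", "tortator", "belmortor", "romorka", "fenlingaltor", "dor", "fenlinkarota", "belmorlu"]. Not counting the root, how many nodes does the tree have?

Count nodes per top-level branch (shared prefixes stored once):
  'b'-branch (belmorlu, belmortor): 11 nodes
  'd'-branch (dor): 3 nodes
  'f'-branch (fenlingaltor, fenlinkarota): 18 nodes
  'p'-branch (pasar): 5 nodes
  'r'-branch (romorka): 7 nodes
  't'-branch (tortator): 8 nodes
Sum: 52

52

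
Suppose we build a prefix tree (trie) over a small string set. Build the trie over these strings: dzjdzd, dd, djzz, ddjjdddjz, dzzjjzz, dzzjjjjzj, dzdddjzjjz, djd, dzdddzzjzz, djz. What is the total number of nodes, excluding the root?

Trace insertions, counting only characters that open a new branch:
  "dzjdzd" → 6 new (d, z, j, d, z, d)
  "dd" → prefix "d" already present; 1 new (d)
  "djzz" → prefix "d" already present; 3 new (j, z, z)
  "ddjjdddjz" → prefix "dd" already present; 7 new (j, j, d, d, d, j, z)
  "dzzjjzz" → prefix "dz" already present; 5 new (z, j, j, z, z)
  "dzzjjjjzj" → prefix "dzzjj" already present; 4 new (j, j, z, j)
  "dzdddjzjjz" → prefix "dz" already present; 8 new (d, d, d, j, z, j, j, z)
  "djd" → prefix "dj" already present; 1 new (d)
  "dzdddzzjzz" → prefix "dzddd" already present; 5 new (z, z, j, z, z)
  "djz" → prefix "djz" already present; 0 new (none)
Total nodes = 6 + 1 + 3 + 7 + 5 + 4 + 8 + 1 + 5 + 0 = 40

40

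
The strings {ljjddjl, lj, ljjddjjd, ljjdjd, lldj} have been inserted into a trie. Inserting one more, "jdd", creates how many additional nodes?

Nothing in the trie begins with "j"; the whole of "jdd" is new.
3 − 0 = 3 new nodes.

3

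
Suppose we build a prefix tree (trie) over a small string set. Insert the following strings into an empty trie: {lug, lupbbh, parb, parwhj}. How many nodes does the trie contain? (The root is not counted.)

14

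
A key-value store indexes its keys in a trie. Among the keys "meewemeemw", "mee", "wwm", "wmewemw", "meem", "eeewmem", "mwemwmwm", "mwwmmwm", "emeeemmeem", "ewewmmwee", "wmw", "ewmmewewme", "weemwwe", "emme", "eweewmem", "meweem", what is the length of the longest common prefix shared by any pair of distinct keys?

Look for the deepest trie node that still has at least two words in its subtree.
e.g. "eweewmem" and "ewewmmwee" share the prefix "ewe" of length 3; no pair shares a longer one.
Longest shared-prefix length: 3

3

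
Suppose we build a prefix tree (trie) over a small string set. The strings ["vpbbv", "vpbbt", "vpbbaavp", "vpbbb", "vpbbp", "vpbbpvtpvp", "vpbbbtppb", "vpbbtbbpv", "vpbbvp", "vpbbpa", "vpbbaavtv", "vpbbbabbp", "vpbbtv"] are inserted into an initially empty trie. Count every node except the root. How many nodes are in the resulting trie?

34

Trie structure (* marks end of a word):
(root)
└─ v
   └─ p
      └─ b
         └─ b
            ├─ a
            │  └─ a
            │     └─ v
            │        ├─ p *
            │        └─ t
            │           └─ v *
            ├─ b *
            │  ├─ a
            │  │  └─ b
            │  │     └─ b
            │  │        └─ p *
            │  └─ t
            │     └─ p
            │        └─ p
            │           └─ b *
            ├─ p *
            │  ├─ a *
            │  └─ v
            │     └─ t
            │        └─ p
            │           └─ v
            │              └─ p *
            ├─ t *
            │  ├─ b
            │  │  └─ b
            │  │     └─ p
            │  │        └─ v *
            │  └─ v *
            └─ v *
               └─ p *
Counting every labelled node above: 34.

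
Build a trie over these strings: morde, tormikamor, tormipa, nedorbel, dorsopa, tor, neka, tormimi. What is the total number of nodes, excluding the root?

Trie structure (* marks end of a word):
(root)
├─ d
│  └─ o
│     └─ r
│        └─ s
│           └─ o
│              └─ p
│                 └─ a *
├─ m
│  └─ o
│     └─ r
│        └─ d
│           └─ e *
├─ n
│  └─ e
│     ├─ d
│     │  └─ o
│     │     └─ r
│     │        └─ b
│     │           └─ e
│     │              └─ l *
│     └─ k
│        └─ a *
└─ t
   └─ o
      └─ r *
         └─ m
            └─ i
               ├─ k
               │  └─ a
               │     └─ m
               │        └─ o
               │           └─ r *
               ├─ m
               │  └─ i *
               └─ p
                  └─ a *
Counting every labelled node above: 36.

36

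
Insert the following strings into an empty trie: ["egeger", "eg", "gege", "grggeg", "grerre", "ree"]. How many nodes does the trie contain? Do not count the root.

22

For each word, the new-node count is its length minus the longest prefix already in the trie:
  "egeger" → 6 new (e, g, e, g, e, r)
  "eg" → prefix "eg" already present; 0 new (none)
  "gege" → 4 new (g, e, g, e)
  "grggeg" → prefix "g" already present; 5 new (r, g, g, e, g)
  "grerre" → prefix "gr" already present; 4 new (e, r, r, e)
  "ree" → 3 new (r, e, e)
Total nodes = 6 + 0 + 4 + 5 + 4 + 3 = 22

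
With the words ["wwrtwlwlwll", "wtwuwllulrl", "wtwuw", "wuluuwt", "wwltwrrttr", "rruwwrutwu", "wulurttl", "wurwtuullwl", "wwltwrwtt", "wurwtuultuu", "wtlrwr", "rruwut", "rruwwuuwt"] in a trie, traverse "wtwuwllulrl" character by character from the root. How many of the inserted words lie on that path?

2

Traverse "wtwuwllulrl" character by character; count nodes along the way that are marked as word ends.
Prefixes of the query that are stored words: "wtwuw", "wtwuwllulrl"
Count: 2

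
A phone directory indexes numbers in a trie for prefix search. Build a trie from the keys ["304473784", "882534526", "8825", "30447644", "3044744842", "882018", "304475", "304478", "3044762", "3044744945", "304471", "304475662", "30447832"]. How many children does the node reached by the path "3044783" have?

The children of the "3044783" node are the distinct next characters among strings starting with "3044783".
Distinct next characters after "3044783": 2.
That node has 1 child edge.

1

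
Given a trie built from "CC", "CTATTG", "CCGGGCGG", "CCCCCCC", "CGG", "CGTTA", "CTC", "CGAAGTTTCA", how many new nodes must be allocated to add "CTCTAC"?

3

The longest prefix of "CTCTAC" already in the trie is "CTC" (length 3).
Each of the 3 remaining characters creates one node.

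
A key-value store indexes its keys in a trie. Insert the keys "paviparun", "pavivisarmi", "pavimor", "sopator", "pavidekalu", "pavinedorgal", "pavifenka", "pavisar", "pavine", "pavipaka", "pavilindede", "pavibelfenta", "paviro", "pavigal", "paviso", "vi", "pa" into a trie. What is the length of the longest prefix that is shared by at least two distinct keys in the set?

Look for the deepest trie node that still has at least two words in its subtree.
e.g. "pavine" and "pavinedorgal" share the prefix "pavine" of length 6; no pair shares a longer one.
Longest shared-prefix length: 6

6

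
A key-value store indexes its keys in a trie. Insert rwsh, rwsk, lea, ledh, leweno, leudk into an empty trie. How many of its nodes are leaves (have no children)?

6

A leaf is a node with no children — equivalently, the end of a word that is not a proper prefix of any other stored word.
Those words: "lea", "ledh", "leudk", "leweno", "rwsh", "rwsk"
Leaf count: 6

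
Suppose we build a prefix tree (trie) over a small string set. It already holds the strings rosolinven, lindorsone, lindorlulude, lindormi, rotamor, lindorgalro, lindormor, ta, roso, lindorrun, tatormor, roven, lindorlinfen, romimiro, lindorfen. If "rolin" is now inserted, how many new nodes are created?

3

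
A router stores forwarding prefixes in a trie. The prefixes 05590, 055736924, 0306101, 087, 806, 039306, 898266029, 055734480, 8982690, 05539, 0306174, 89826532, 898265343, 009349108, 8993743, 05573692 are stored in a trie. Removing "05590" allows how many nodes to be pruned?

2

A node on "05590"'s path can go only if nothing else ends at it or branches off below it.
The suffix "90" (2 nodes) is used only by "05590"; the node for "055" still has the child "7", so pruning stops there.
Nodes removed: 2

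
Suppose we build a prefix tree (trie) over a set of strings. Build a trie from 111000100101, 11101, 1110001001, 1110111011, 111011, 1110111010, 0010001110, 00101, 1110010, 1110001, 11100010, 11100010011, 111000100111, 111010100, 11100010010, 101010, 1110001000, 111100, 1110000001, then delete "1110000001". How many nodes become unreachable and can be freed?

4

After clearing the end-marker at "1110000001", prune upward until reaching a node still needed by another word.
The suffix "0001" (4 nodes) is used only by "1110000001"; the node for "111000" still has the child "1", so pruning stops there.
Nodes removed: 4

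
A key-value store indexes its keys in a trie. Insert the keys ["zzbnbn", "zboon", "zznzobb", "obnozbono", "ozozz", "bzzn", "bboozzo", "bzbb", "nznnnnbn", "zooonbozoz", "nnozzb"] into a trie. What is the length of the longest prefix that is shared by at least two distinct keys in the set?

2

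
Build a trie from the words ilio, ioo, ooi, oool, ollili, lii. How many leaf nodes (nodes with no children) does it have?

6

A leaf is a node with no children — equivalently, the end of a word that is not a proper prefix of any other stored word.
Those words: "ilio", "ioo", "lii", "ollili", "ooi", "oool"
Leaf count: 6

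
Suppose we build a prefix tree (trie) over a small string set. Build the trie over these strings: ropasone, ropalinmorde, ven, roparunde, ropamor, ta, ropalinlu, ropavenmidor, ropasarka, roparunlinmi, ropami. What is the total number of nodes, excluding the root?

49

Count nodes per top-level branch (shared prefixes stored once):
  'r'-branch (ropalinlu, ropalinmorde, ropami, ropamor, roparunde, roparunlinmi, ropasarka, ropasone, ropavenmidor): 44 nodes
  't'-branch (ta): 2 nodes
  'v'-branch (ven): 3 nodes
Sum: 49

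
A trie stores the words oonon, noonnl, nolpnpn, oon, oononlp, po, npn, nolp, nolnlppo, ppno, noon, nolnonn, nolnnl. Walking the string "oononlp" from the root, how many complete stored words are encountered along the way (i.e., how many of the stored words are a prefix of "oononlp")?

3

Traverse "oononlp" character by character; count nodes along the way that are marked as word ends.
Prefixes of the query that are stored words: "oon", "oonon", "oononlp"
Count: 3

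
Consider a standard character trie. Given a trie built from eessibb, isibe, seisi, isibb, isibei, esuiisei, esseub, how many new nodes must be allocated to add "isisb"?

2

Walking "isisb" from the root, the first 3 characters ("isi") follow existing edges; "s" is the first miss.
So 5 − 3 = 2 new nodes.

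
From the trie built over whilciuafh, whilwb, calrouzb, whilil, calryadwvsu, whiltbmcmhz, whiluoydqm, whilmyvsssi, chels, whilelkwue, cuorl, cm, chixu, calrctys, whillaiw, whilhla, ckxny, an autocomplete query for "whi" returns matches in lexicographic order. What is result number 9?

Words with prefix "whi", in lexicographic order: "whilciuafh", "whilelkwue", "whilhla", "whilil", "whillaiw", "whilmyvsssi", "whiltbmcmhz", "whiluoydqm", "whilwb"
The 9th is whilwb.

whilwb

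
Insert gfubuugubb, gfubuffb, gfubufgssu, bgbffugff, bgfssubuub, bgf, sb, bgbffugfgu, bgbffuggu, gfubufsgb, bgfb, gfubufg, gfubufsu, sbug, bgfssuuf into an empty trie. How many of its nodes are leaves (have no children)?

A leaf is a node with no children — equivalently, the end of a word that is not a proper prefix of any other stored word.
Those words: "bgbffugff", "bgbffugfgu", "bgbffuggu", "bgfb", "bgfssubuub", "bgfssuuf", "gfubuffb", "gfubufgssu", "gfubufsgb", "gfubufsu", "gfubuugubb", "sbug"
Leaf count: 12

12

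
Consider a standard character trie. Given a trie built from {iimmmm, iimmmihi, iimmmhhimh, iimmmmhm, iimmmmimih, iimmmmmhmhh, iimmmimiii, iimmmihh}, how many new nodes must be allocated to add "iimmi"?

1

Walking "iimmi" from the root, the first 4 characters ("iimm") follow existing edges; "i" is the first miss.
New nodes needed: |"iimmi"| − 4 = 5 − 4 = 1.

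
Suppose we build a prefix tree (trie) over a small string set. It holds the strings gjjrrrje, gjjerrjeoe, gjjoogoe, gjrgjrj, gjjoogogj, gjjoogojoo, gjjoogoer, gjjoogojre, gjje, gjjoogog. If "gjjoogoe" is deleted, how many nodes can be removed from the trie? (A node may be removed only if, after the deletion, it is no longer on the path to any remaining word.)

A node on "gjjoogoe"'s path can go only if nothing else ends at it or branches off below it.
Every node on "gjjoogoe" is still needed (e.g. by "gjjoogoer"), so nothing is freed.
Nodes removed: 0

0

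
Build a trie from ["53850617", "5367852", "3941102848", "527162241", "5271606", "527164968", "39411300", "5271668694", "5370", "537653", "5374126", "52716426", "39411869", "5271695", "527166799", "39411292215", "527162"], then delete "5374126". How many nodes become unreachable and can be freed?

4

After clearing the end-marker at "5374126", prune upward until reaching a node still needed by another word.
The suffix "4126" (4 nodes) is used only by "5374126"; the node for "537" still has the child "0", so pruning stops there.
Nodes removed: 4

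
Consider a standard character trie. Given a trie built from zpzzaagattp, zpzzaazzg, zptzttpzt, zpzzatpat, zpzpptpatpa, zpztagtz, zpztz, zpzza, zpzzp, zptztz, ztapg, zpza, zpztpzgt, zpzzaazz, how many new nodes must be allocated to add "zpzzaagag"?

1

Walking "zpzzaagag" from the root, the first 8 characters ("zpzzaaga") follow existing edges; "g" is the first miss.
New nodes needed: |"zpzzaagag"| − 8 = 9 − 8 = 1.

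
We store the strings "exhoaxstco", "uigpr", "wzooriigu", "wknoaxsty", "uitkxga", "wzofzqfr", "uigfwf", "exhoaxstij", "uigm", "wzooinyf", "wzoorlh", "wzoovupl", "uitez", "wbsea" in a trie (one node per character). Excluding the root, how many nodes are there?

64

Trace insertions, counting only characters that open a new branch:
  "exhoaxstco" → 10 new (e, x, h, o, a, x, s, t, c, o)
  "uigpr" → 5 new (u, i, g, p, r)
  "wzooriigu" → 9 new (w, z, o, o, r, i, i, g, u)
  "wknoaxsty" → prefix "w" already present; 8 new (k, n, o, a, x, s, t, y)
  "uitkxga" → prefix "ui" already present; 5 new (t, k, x, g, a)
  "wzofzqfr" → prefix "wzo" already present; 5 new (f, z, q, f, r)
  "uigfwf" → prefix "uig" already present; 3 new (f, w, f)
  "exhoaxstij" → prefix "exhoaxst" already present; 2 new (i, j)
  "uigm" → prefix "uig" already present; 1 new (m)
  "wzooinyf" → prefix "wzoo" already present; 4 new (i, n, y, f)
  "wzoorlh" → prefix "wzoor" already present; 2 new (l, h)
  "wzoovupl" → prefix "wzoo" already present; 4 new (v, u, p, l)
  "uitez" → prefix "uit" already present; 2 new (e, z)
  "wbsea" → prefix "w" already present; 4 new (b, s, e, a)
Total nodes = 10 + 5 + 9 + 8 + 5 + 5 + 3 + 2 + 1 + 4 + 2 + 4 + 2 + 4 = 64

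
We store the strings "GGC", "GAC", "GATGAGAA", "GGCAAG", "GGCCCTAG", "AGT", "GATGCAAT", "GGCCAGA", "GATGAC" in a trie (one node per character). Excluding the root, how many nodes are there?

For each word, the new-node count is its length minus the longest prefix already in the trie:
  "GGC" → 3 new (G, G, C)
  "GAC" → prefix "G" already present; 2 new (A, C)
  "GATGAGAA" → prefix "GA" already present; 6 new (T, G, A, G, A, A)
  "GGCAAG" → prefix "GGC" already present; 3 new (A, A, G)
  "GGCCCTAG" → prefix "GGC" already present; 5 new (C, C, T, A, G)
  "AGT" → 3 new (A, G, T)
  "GATGCAAT" → prefix "GATG" already present; 4 new (C, A, A, T)
  "GGCCAGA" → prefix "GGCC" already present; 3 new (A, G, A)
  "GATGAC" → prefix "GATGA" already present; 1 new (C)
Total nodes = 3 + 2 + 6 + 3 + 5 + 3 + 4 + 3 + 1 = 30

30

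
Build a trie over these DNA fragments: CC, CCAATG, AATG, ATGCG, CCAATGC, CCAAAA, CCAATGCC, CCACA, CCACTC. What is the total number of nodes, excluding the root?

Insert word by word; a character creates a node only if that edge doesn't already exist:
  "CC" → 2 new (C, C)
  "CCAATG" → prefix "CC" already present; 4 new (A, A, T, G)
  "AATG" → 4 new (A, A, T, G)
  "ATGCG" → prefix "A" already present; 4 new (T, G, C, G)
  "CCAATGC" → prefix "CCAATG" already present; 1 new (C)
  "CCAAAA" → prefix "CCAA" already present; 2 new (A, A)
  "CCAATGCC" → prefix "CCAATGC" already present; 1 new (C)
  "CCACA" → prefix "CCA" already present; 2 new (C, A)
  "CCACTC" → prefix "CCAC" already present; 2 new (T, C)
Total nodes = 2 + 4 + 4 + 4 + 1 + 2 + 1 + 2 + 2 = 22

22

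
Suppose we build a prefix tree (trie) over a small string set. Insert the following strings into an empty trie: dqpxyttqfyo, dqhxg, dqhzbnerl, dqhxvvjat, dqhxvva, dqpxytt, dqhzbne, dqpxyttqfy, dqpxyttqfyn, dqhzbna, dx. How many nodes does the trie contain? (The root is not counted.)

29

Count nodes per top-level branch (shared prefixes stored once):
  'd'-branch (dqhxg, dqhxvva, dqhxvvjat, dqhzbna, dqhzbne, dqhzbnerl, dqpxytt, dqpxyttqfy, dqpxyttqfyn, dqpxyttqfyo, dx): 29 nodes
Sum: 29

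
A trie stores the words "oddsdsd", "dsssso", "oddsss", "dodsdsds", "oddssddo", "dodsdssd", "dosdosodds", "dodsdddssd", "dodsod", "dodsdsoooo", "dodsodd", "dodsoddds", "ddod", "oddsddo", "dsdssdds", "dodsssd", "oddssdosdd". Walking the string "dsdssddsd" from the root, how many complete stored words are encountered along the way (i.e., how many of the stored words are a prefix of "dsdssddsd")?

1

Walk "dsdssddsd" from the root; an end-of-word marker is hit whenever a stored word is a prefix of "dsdssddsd".
Prefixes of the query that are stored words: "dsdssdds"
Count: 1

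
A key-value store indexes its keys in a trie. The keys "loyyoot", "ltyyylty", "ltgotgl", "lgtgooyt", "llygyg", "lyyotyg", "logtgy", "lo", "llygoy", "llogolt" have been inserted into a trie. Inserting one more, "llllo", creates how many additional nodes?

"ll" is already a path in the trie; the remaining "llo" must be added.
Each of the 3 remaining characters creates one node.

3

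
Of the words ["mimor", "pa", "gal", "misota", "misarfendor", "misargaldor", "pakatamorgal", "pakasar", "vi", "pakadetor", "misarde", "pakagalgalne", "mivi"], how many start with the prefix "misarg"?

Walk to "misarg"; the words in its subtree are exactly those with that prefix.
Words under "misarg": misargaldor
Count: 1

1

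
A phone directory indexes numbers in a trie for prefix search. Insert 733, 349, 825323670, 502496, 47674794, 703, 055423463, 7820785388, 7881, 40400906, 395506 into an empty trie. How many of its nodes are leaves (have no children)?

11

A leaf is a node with no children — equivalently, the end of a word that is not a proper prefix of any other stored word.
Those words: "055423463", "349", "395506", "40400906", "47674794", "502496", "703", "733", "7820785388", "7881", "825323670"
Leaf count: 11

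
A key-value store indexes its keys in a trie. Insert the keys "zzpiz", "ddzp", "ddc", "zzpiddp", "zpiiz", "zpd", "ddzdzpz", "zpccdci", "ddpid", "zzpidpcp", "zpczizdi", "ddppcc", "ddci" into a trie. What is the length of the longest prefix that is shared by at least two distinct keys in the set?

5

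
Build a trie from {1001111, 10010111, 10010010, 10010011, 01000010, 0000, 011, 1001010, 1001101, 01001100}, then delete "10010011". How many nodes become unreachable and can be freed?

A node on "10010011"'s path can go only if nothing else ends at it or branches off below it.
The suffix "1" (1 node) is used only by "10010011"; the node for "1001001" still has the child "0", so pruning stops there.
Nodes removed: 1

1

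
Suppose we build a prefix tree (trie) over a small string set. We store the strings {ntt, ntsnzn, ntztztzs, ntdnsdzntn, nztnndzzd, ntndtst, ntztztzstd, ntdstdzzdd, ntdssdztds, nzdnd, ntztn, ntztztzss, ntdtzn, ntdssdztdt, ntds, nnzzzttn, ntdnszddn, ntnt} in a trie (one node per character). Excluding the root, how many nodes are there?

70

Count nodes per top-level branch (shared prefixes stored once):
  'n'-branch (nnzzzttn, ntdnsdzntn, ntdnszddn, ntds, ntdssdztds, ntdssdztdt, ntdstdzzdd, ntdtzn, ntndtst, ntnt, ntsnzn, ntt, ntztn, ntztztzs, ntztztzss, ntztztzstd, nzdnd, nztnndzzd): 70 nodes
Sum: 70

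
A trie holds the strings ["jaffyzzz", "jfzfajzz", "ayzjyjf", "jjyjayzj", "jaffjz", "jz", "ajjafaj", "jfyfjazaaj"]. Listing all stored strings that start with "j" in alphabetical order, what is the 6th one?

jz

DFS of the "j" subtree visits, in order: "jaffjz", "jaffyzzz", "jfyfjazaaj", "jfzfajzz", "jjyjayzj", "jz"
The 6th is jz.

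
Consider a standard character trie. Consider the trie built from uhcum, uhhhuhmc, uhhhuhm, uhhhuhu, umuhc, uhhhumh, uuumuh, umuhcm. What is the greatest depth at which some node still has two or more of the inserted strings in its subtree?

7

The deepest shared node is where two words last agree before diverging.
"uhhhuhm" and "uhhhuhmc" agree on "uhhhuhm" (7 characters) before diverging; nothing deeper is shared.
Longest shared-prefix length: 7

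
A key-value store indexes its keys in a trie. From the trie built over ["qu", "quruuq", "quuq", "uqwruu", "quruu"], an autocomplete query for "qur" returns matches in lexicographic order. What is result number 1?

DFS of the "qur" subtree visits, in order: "quruu", "quruuq"
Position 1: quruu

quruu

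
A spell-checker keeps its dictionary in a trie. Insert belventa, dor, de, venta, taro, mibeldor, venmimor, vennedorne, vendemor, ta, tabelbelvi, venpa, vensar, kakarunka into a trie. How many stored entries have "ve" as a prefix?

6

Filter for entries beginning with "ve":
Matches: "vendemor", "venmimor", "vennedorne", "venpa", "vensar", "venta"
Count: 6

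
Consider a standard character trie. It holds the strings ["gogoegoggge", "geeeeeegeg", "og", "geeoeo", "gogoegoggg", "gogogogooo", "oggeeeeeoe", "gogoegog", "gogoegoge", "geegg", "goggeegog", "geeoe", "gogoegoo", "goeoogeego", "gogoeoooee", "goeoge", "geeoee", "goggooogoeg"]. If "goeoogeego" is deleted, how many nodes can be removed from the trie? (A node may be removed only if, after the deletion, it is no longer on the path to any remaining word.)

6

A node on "goeoogeego"'s path can go only if nothing else ends at it or branches off below it.
The suffix "ogeego" (6 nodes) is used only by "goeoogeego"; the node for "goeo" still has the child "g", so pruning stops there.
Nodes removed: 6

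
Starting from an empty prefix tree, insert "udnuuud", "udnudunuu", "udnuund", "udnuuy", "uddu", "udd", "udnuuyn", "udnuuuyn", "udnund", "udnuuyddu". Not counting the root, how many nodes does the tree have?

Trie structure (* marks end of a word):
(root)
└─ u
   └─ d
      ├─ d *
      │  └─ u *
      └─ n
         └─ u
            ├─ d
            │  └─ u
            │     └─ n
            │        └─ u
            │           └─ u *
            ├─ n
            │  └─ d *
            └─ u
               ├─ n
               │  └─ d *
               ├─ u
               │  ├─ d *
               │  └─ y
               │     └─ n *
               └─ y *
                  ├─ d
                  │  └─ d
                  │     └─ u *
                  └─ n *
Counting every labelled node above: 25.

25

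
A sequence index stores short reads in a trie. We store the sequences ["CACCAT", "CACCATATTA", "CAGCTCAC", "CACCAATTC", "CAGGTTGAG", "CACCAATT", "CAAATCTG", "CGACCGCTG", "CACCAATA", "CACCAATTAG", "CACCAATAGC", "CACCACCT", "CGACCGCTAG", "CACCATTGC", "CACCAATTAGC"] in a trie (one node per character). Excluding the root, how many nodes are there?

Count nodes per top-level branch (shared prefixes stored once):
  'C'-branch (CAAATCTG, CACCAATA, CACCAATAGC, CACCAATT, CACCAATTAG, CACCAATTAGC, CACCAATTC, CACCACCT, CACCAT, CACCATATTA, CACCATTGC, CAGCTCAC, CAGGTTGAG, CGACCGCTAG, CGACCGCTG): 54 nodes
Sum: 54

54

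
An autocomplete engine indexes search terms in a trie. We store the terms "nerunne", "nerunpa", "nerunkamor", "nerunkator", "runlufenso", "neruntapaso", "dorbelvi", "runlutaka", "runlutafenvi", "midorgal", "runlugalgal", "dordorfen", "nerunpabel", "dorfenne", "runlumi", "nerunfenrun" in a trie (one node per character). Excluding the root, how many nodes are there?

Trace insertions, counting only characters that open a new branch:
  "nerunne" → 7 new (n, e, r, u, n, n, e)
  "nerunpa" → prefix "nerun" already present; 2 new (p, a)
  "nerunkamor" → prefix "nerun" already present; 5 new (k, a, m, o, r)
  "nerunkator" → prefix "nerunka" already present; 3 new (t, o, r)
  "runlufenso" → 10 new (r, u, n, l, u, f, e, n, s, o)
  "neruntapaso" → prefix "nerun" already present; 6 new (t, a, p, a, s, o)
  "dorbelvi" → 8 new (d, o, r, b, e, l, v, i)
  "runlutaka" → prefix "runlu" already present; 4 new (t, a, k, a)
  "runlutafenvi" → prefix "runluta" already present; 5 new (f, e, n, v, i)
  "midorgal" → 8 new (m, i, d, o, r, g, a, l)
  "runlugalgal" → prefix "runlu" already present; 6 new (g, a, l, g, a, l)
  "dordorfen" → prefix "dor" already present; 6 new (d, o, r, f, e, n)
  "nerunpabel" → prefix "nerunpa" already present; 3 new (b, e, l)
  "dorfenne" → prefix "dor" already present; 5 new (f, e, n, n, e)
  "runlumi" → prefix "runlu" already present; 2 new (m, i)
  "nerunfenrun" → prefix "nerun" already present; 6 new (f, e, n, r, u, n)
Total nodes = 7 + 2 + 5 + 3 + 10 + 6 + 8 + 4 + 5 + 8 + 6 + 6 + 3 + 5 + 2 + 6 = 86

86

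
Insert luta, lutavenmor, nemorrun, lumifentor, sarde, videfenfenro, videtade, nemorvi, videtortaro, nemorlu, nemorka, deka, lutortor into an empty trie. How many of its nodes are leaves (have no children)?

12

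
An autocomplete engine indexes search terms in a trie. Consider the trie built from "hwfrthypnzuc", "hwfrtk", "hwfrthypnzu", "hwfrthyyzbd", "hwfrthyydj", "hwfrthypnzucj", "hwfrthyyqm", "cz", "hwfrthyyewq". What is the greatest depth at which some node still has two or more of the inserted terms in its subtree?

12

Equivalently: take the maximum, over all pairs, of their longest common prefix length.
"hwfrthypnzuc" and "hwfrthypnzucj" agree on "hwfrthypnzuc" (12 characters) before diverging; nothing deeper is shared.
Longest shared-prefix length: 12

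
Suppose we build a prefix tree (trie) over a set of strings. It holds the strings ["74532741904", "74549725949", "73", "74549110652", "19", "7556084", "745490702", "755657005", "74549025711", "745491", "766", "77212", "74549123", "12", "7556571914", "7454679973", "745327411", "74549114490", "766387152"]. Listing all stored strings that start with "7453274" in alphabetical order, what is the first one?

Words with prefix "7453274", in lexicographic order: "745327411", "74532741904"
The 1st is 745327411.

745327411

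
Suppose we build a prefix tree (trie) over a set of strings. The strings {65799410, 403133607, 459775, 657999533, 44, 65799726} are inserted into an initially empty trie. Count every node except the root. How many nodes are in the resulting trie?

30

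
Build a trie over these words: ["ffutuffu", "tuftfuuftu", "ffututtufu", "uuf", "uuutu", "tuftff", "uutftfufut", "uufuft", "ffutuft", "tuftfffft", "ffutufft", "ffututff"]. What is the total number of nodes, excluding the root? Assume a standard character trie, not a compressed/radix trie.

48

Count nodes per top-level branch (shared prefixes stored once):
  'f'-branch (ffutufft, ffutuffu, ffutuft, ffututff, ffututtufu): 17 nodes
  't'-branch (tuftff, tuftfffft, tuftfuuftu): 14 nodes
  'u'-branch (uuf, uufuft, uutftfufut, uuutu): 17 nodes
Sum: 48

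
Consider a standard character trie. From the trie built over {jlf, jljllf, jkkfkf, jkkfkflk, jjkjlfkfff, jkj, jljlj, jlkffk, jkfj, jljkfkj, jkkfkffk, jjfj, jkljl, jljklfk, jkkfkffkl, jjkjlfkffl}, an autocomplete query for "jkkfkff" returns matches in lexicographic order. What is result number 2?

Filter for "jkkfkff…" and sort: "jkkfkffk", "jkkfkffkl"
The 2nd is jkkfkffkl.

jkkfkffkl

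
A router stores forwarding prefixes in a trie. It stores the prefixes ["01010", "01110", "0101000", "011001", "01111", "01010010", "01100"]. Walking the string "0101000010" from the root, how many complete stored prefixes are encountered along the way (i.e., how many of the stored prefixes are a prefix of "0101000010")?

Walk "0101000010" from the root; an end-of-word marker is hit whenever a stored word is a prefix of "0101000010".
Prefixes of the query that are stored words: "01010", "0101000"
Count: 2

2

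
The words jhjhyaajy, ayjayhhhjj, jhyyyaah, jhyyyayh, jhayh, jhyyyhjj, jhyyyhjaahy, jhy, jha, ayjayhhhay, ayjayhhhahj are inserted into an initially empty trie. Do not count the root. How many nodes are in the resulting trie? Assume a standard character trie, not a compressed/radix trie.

41

Count nodes per top-level branch (shared prefixes stored once):
  'a'-branch (ayjayhhhahj, ayjayhhhay, ayjayhhhjj): 14 nodes
  'j'-branch (jha, jhayh, jhjhyaajy, jhy, jhyyyaah, jhyyyayh, jhyyyhjaahy, jhyyyhjj): 27 nodes
Sum: 41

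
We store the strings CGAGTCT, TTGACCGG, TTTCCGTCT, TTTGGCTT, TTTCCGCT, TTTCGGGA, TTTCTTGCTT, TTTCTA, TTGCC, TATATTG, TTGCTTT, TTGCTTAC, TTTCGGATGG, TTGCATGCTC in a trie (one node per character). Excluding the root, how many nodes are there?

Trace insertions, counting only characters that open a new branch:
  "CGAGTCT" → 7 new (C, G, A, G, T, C, T)
  "TTGACCGG" → 8 new (T, T, G, A, C, C, G, G)
  "TTTCCGTCT" → prefix "TT" already present; 7 new (T, C, C, G, T, C, T)
  "TTTGGCTT" → prefix "TTT" already present; 5 new (G, G, C, T, T)
  "TTTCCGCT" → prefix "TTTCCG" already present; 2 new (C, T)
  "TTTCGGGA" → prefix "TTTC" already present; 4 new (G, G, G, A)
  "TTTCTTGCTT" → prefix "TTTC" already present; 6 new (T, T, G, C, T, T)
  "TTTCTA" → prefix "TTTCT" already present; 1 new (A)
  "TTGCC" → prefix "TTG" already present; 2 new (C, C)
  "TATATTG" → prefix "T" already present; 6 new (A, T, A, T, T, G)
  "TTGCTTT" → prefix "TTGC" already present; 3 new (T, T, T)
  "TTGCTTAC" → prefix "TTGCTT" already present; 2 new (A, C)
  "TTTCGGATGG" → prefix "TTTCGG" already present; 4 new (A, T, G, G)
  "TTGCATGCTC" → prefix "TTGC" already present; 6 new (A, T, G, C, T, C)
Total nodes = 7 + 8 + 7 + 5 + 2 + 4 + 6 + 1 + 2 + 6 + 3 + 2 + 4 + 6 = 63

63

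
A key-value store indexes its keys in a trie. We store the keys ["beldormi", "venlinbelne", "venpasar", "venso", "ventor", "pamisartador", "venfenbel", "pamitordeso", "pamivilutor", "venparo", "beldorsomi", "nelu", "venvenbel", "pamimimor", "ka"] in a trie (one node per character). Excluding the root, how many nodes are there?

Trace insertions, counting only characters that open a new branch:
  "beldormi" → 8 new (b, e, l, d, o, r, m, i)
  "venlinbelne" → 11 new (v, e, n, l, i, n, b, e, l, n, e)
  "venpasar" → prefix "ven" already present; 5 new (p, a, s, a, r)
  "venso" → prefix "ven" already present; 2 new (s, o)
  "ventor" → prefix "ven" already present; 3 new (t, o, r)
  "pamisartador" → 12 new (p, a, m, i, s, a, r, t, a, d, o, r)
  "venfenbel" → prefix "ven" already present; 6 new (f, e, n, b, e, l)
  "pamitordeso" → prefix "pami" already present; 7 new (t, o, r, d, e, s, o)
  "pamivilutor" → prefix "pami" already present; 7 new (v, i, l, u, t, o, r)
  "venparo" → prefix "venpa" already present; 2 new (r, o)
  "beldorsomi" → prefix "beldor" already present; 4 new (s, o, m, i)
  "nelu" → 4 new (n, e, l, u)
  "venvenbel" → prefix "ven" already present; 6 new (v, e, n, b, e, l)
  "pamimimor" → prefix "pami" already present; 5 new (m, i, m, o, r)
  "ka" → 2 new (k, a)
Total nodes = 8 + 11 + 5 + 2 + 3 + 12 + 6 + 7 + 7 + 2 + 4 + 4 + 6 + 5 + 2 = 84

84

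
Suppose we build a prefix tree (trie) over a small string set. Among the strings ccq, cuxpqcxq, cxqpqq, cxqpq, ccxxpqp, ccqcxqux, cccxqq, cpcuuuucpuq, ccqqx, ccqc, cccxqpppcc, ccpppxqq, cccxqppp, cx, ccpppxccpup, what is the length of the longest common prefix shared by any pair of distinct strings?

8

Equivalently: take the maximum, over all pairs, of their longest common prefix length.
"cccxqppp" and "cccxqpppcc" agree on "cccxqppp" (8 characters) before diverging; nothing deeper is shared.
Longest shared-prefix length: 8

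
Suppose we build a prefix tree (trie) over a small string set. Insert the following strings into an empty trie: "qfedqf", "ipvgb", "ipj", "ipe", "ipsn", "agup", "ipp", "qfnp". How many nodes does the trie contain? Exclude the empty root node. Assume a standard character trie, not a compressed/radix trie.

For each word, the new-node count is its length minus the longest prefix already in the trie:
  "qfedqf" → 6 new (q, f, e, d, q, f)
  "ipvgb" → 5 new (i, p, v, g, b)
  "ipj" → prefix "ip" already present; 1 new (j)
  "ipe" → prefix "ip" already present; 1 new (e)
  "ipsn" → prefix "ip" already present; 2 new (s, n)
  "agup" → 4 new (a, g, u, p)
  "ipp" → prefix "ip" already present; 1 new (p)
  "qfnp" → prefix "qf" already present; 2 new (n, p)
Total nodes = 6 + 5 + 1 + 1 + 2 + 4 + 1 + 2 = 22

22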